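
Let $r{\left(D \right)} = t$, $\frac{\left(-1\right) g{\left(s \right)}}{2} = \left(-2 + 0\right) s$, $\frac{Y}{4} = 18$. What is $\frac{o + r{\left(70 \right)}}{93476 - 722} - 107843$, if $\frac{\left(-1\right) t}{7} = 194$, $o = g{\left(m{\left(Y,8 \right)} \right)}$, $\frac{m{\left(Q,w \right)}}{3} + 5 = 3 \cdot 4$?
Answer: $- \frac{5001435448}{46377} \approx -1.0784 \cdot 10^{5}$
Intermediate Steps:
$Y = 72$ ($Y = 4 \cdot 18 = 72$)
$m{\left(Q,w \right)} = 21$ ($m{\left(Q,w \right)} = -15 + 3 \cdot 3 \cdot 4 = -15 + 3 \cdot 12 = -15 + 36 = 21$)
$g{\left(s \right)} = 4 s$ ($g{\left(s \right)} = - 2 \left(-2 + 0\right) s = - 2 \left(- 2 s\right) = 4 s$)
$o = 84$ ($o = 4 \cdot 21 = 84$)
$t = -1358$ ($t = \left(-7\right) 194 = -1358$)
$r{\left(D \right)} = -1358$
$\frac{o + r{\left(70 \right)}}{93476 - 722} - 107843 = \frac{84 - 1358}{93476 - 722} - 107843 = - \frac{1274}{92754} - 107843 = \left(-1274\right) \frac{1}{92754} - 107843 = - \frac{637}{46377} - 107843 = - \frac{5001435448}{46377}$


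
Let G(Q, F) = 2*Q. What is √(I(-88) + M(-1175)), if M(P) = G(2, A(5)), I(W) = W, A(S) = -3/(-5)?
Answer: 2*I*√21 ≈ 9.1651*I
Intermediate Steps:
A(S) = ⅗ (A(S) = -3*(-⅕) = ⅗)
M(P) = 4 (M(P) = 2*2 = 4)
√(I(-88) + M(-1175)) = √(-88 + 4) = √(-84) = 2*I*√21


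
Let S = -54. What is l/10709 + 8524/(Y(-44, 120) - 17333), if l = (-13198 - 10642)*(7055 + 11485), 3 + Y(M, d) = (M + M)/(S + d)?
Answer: -5747311243437/139249127 ≈ -41274.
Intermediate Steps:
Y(M, d) = -3 + 2*M/(-54 + d) (Y(M, d) = -3 + (M + M)/(-54 + d) = -3 + (2*M)/(-54 + d) = -3 + 2*M/(-54 + d))
l = -441993600 (l = -23840*18540 = -441993600)
l/10709 + 8524/(Y(-44, 120) - 17333) = -441993600/10709 + 8524/((162 - 3*120 + 2*(-44))/(-54 + 120) - 17333) = -441993600*1/10709 + 8524/((162 - 360 - 88)/66 - 17333) = -441993600/10709 + 8524/((1/66)*(-286) - 17333) = -441993600/10709 + 8524/(-13/3 - 17333) = -441993600/10709 + 8524/(-52012/3) = -441993600/10709 + 8524*(-3/52012) = -441993600/10709 - 6393/13003 = -5747311243437/139249127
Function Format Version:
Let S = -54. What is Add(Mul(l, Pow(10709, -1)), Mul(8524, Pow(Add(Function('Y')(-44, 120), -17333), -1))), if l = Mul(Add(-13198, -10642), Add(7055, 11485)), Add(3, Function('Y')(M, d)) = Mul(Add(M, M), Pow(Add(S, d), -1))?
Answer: Rational(-5747311243437, 139249127) ≈ -41274.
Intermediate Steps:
Function('Y')(M, d) = Add(-3, Mul(2, M, Pow(Add(-54, d), -1))) (Function('Y')(M, d) = Add(-3, Mul(Add(M, M), Pow(Add(-54, d), -1))) = Add(-3, Mul(Mul(2, M), Pow(Add(-54, d), -1))) = Add(-3, Mul(2, M, Pow(Add(-54, d), -1))))
l = -441993600 (l = Mul(-23840, 18540) = -441993600)
Add(Mul(l, Pow(10709, -1)), Mul(8524, Pow(Add(Function('Y')(-44, 120), -17333), -1))) = Add(Mul(-441993600, Pow(10709, -1)), Mul(8524, Pow(Add(Mul(Pow(Add(-54, 120), -1), Add(162, Mul(-3, 120), Mul(2, -44))), -17333), -1))) = Add(Mul(-441993600, Rational(1, 10709)), Mul(8524, Pow(Add(Mul(Pow(66, -1), Add(162, -360, -88)), -17333), -1))) = Add(Rational(-441993600, 10709), Mul(8524, Pow(Add(Mul(Rational(1, 66), -286), -17333), -1))) = Add(Rational(-441993600, 10709), Mul(8524, Pow(Add(Rational(-13, 3), -17333), -1))) = Add(Rational(-441993600, 10709), Mul(8524, Pow(Rational(-52012, 3), -1))) = Add(Rational(-441993600, 10709), Mul(8524, Rational(-3, 52012))) = Add(Rational(-441993600, 10709), Rational(-6393, 13003)) = Rational(-5747311243437, 139249127)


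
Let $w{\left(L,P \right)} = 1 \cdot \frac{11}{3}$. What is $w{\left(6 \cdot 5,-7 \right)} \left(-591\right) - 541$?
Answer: $-2708$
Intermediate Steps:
$w{\left(L,P \right)} = \frac{11}{3}$ ($w{\left(L,P \right)} = 1 \cdot 11 \cdot \frac{1}{3} = 1 \cdot \frac{11}{3} = \frac{11}{3}$)
$w{\left(6 \cdot 5,-7 \right)} \left(-591\right) - 541 = \frac{11}{3} \left(-591\right) - 541 = -2167 - 541 = -2708$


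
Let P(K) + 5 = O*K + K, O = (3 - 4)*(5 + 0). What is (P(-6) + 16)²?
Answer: 1225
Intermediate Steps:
O = -5 (O = -1*5 = -5)
P(K) = -5 - 4*K (P(K) = -5 + (-5*K + K) = -5 - 4*K)
(P(-6) + 16)² = ((-5 - 4*(-6)) + 16)² = ((-5 + 24) + 16)² = (19 + 16)² = 35² = 1225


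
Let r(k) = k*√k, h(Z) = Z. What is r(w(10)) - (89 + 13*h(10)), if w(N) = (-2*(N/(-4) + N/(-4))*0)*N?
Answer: -219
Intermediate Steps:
w(N) = 0 (w(N) = (-2*(N*(-¼) + N*(-¼))*0)*N = (-2*(-N/4 - N/4)*0)*N = (-(-1)*N*0)*N = (N*0)*N = 0*N = 0)
r(k) = k^(3/2)
r(w(10)) - (89 + 13*h(10)) = 0^(3/2) - (89 + 13*10) = 0 - (89 + 130) = 0 - 1*219 = 0 - 219 = -219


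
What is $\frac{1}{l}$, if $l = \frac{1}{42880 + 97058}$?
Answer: $139938$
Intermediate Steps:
$l = \frac{1}{139938} \approx 7.146 \cdot 10^{-6}$
$\frac{1}{l} = \frac{1}{\frac{1}{139938}} = 139938$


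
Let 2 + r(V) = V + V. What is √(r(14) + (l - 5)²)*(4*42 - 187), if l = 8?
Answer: -19*√35 ≈ -112.41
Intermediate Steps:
r(V) = -2 + 2*V (r(V) = -2 + (V + V) = -2 + 2*V)
√(r(14) + (l - 5)²)*(4*42 - 187) = √((-2 + 2*14) + (8 - 5)²)*(4*42 - 187) = √((-2 + 28) + 3²)*(168 - 187) = √(26 + 9)*(-19) = √35*(-19) = -19*√35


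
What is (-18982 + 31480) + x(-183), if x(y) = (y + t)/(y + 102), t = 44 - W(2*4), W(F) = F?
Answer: 337495/27 ≈ 12500.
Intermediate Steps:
t = 36 (t = 44 - 2*4 = 44 - 1*8 = 44 - 8 = 36)
x(y) = (36 + y)/(102 + y) (x(y) = (y + 36)/(y + 102) = (36 + y)/(102 + y))
(-18982 + 31480) + x(-183) = (-18982 + 31480) + (36 - 183)/(102 - 183) = 12498 - 147/(-81) = 12498 - 1/81*(-147) = 12498 + 49/27 = 337495/27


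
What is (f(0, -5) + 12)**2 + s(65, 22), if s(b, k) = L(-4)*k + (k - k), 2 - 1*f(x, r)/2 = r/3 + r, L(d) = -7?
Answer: 6358/9 ≈ 706.44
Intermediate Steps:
f(x, r) = 4 - 8*r/3 (f(x, r) = 4 - 2*(r/3 + r) = 4 - 8*r/3)
s(b, k) = -7*k (s(b, k) = -7*k + (k - k) = -7*k + 0 = -7*k)
(f(0, -5) + 12)**2 + s(65, 22) = ((4 - 8/3*(-5)) + 12)**2 - 7*22 = ((4 + 40/3) + 12)**2 - 154 = (52/3 + 12)**2 - 154 = (88/3)**2 - 154 = 7744/9 - 154 = 6358/9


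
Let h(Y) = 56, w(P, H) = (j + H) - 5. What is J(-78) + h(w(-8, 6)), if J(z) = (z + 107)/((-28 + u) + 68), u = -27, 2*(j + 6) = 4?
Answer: 757/13 ≈ 58.231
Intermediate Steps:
j = -4 (j = -6 + (½)*4 = -6 + 2 = -4)
w(P, H) = -9 + H (w(P, H) = (-4 + H) - 5 = -9 + H)
J(z) = 107/13 + z/13 (J(z) = (z + 107)/((-28 - 27) + 68) = (107 + z)/(-55 + 68) = (107 + z)/13 = (107 + z)*(1/13) = 107/13 + z/13)
J(-78) + h(w(-8, 6)) = (107/13 + (1/13)*(-78)) + 56 = (107/13 - 6) + 56 = 29/13 + 56 = 757/13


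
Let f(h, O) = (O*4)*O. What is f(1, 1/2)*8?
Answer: 8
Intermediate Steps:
f(h, O) = 4*O**2 (f(h, O) = (4*O)*O = 4*O**2)
f(1, 1/2)*8 = (4*(1/2)**2)*8 = (4*(1/4))*8 = 1*8 = 8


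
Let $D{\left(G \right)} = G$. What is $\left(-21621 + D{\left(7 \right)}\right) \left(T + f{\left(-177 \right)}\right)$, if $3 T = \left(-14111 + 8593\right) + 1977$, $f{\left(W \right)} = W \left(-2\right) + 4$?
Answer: $\frac{53321738}{3} \approx 1.7774 \cdot 10^{7}$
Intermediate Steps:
$f{\left(W \right)} = 4 - 2 W$ ($f{\left(W \right)} = - 2 W + 4 = 4 - 2 W$)
$T = - \frac{3541}{3}$ ($T = \frac{\left(-14111 + 8593\right) + 1977}{3} = \frac{-5518 + 1977}{3} = \frac{1}{3} \left(-3541\right) = - \frac{3541}{3} \approx -1180.3$)
$\left(-21621 + D{\left(7 \right)}\right) \left(T + f{\left(-177 \right)}\right) = \left(-21621 + 7\right) \left(- \frac{3541}{3} + \left(4 - -354\right)\right) = - 21614 \left(- \frac{3541}{3} + \left(4 + 354\right)\right) = - 21614 \left(- \frac{3541}{3} + 358\right) = \left(-21614\right) \left(- \frac{2467}{3}\right) = \frac{53321738}{3}$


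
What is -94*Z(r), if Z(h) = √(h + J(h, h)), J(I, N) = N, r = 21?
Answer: -94*√42 ≈ -609.19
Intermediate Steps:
Z(h) = √2*√h (Z(h) = √(h + h) = √(2*h) = √2*√h)
-94*Z(r) = -94*√2*√21 = -94*√42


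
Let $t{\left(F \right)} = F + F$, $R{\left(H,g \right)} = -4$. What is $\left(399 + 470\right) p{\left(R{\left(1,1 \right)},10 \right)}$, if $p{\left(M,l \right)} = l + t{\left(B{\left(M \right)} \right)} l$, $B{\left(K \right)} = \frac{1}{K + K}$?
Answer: $\frac{13035}{2} \approx 6517.5$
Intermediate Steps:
$B{\left(K \right)} = \frac{1}{2 K}$
$t{\left(F \right)} = 2 F$
$p{\left(M,l \right)} = l + \frac{l}{M}$ ($p{\left(M,l \right)} = l + 2 \frac{1}{2 M} l = l + \frac{l}{M}$)
$\left(399 + 470\right) p{\left(R{\left(1,1 \right)},10 \right)} = \left(399 + 470\right) \left(10 + \frac{10}{-4}\right) = 869 \left(10 + 10 \left(- \frac{1}{4}\right)\right) = 869 \left(10 - \frac{5}{2}\right) = 869 \cdot \frac{15}{2} = \frac{13035}{2}$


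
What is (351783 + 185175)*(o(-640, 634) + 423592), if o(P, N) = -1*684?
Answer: 227083833864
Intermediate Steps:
o(P, N) = -684
(351783 + 185175)*(o(-640, 634) + 423592) = (351783 + 185175)*(-684 + 423592) = 536958*422908 = 227083833864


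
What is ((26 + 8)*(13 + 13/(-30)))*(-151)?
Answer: -967759/15 ≈ -64517.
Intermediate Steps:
((26 + 8)*(13 + 13/(-30)))*(-151) = (34*(13 + 13*(-1/30)))*(-151) = (34*(13 - 13/30))*(-151) = (34*(377/30))*(-151) = (6409/15)*(-151) = -967759/15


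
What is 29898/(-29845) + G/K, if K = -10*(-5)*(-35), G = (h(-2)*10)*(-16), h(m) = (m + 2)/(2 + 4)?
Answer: -29898/29845 ≈ -1.0018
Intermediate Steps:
h(m) = ⅓ + m/6 (h(m) = (2 + m)/6 = (2 + m)*(⅙) = ⅓ + m/6)
G = 0 (G = ((⅓ + (⅙)*(-2))*10)*(-16) = ((⅓ - ⅓)*10)*(-16) = (0*10)*(-16) = 0*(-16) = 0)
K = -1750 (K = 50*(-35) = -1750)
29898/(-29845) + G/K = 29898/(-29845) + 0/(-1750) = 29898*(-1/29845) + 0*(-1/1750) = -29898/29845 + 0 = -29898/29845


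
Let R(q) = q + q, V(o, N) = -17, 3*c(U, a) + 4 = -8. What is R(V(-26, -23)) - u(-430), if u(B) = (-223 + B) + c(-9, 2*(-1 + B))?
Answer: 623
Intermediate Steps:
c(U, a) = -4 (c(U, a) = -4/3 + (⅓)*(-8) = -4/3 - 8/3 = -4)
u(B) = -227 + B (u(B) = (-223 + B) - 4 = -227 + B)
R(q) = 2*q
R(V(-26, -23)) - u(-430) = 2*(-17) - (-227 - 430) = -34 - 1*(-657) = -34 + 657 = 623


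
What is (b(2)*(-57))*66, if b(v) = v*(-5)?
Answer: 37620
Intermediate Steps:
b(v) = -5*v
(b(2)*(-57))*66 = (-5*2*(-57))*66 = -10*(-57)*66 = 570*66 = 37620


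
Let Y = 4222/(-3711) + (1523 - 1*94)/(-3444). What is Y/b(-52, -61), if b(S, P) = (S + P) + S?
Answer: 2204843/234312540 ≈ 0.0094098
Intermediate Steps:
b(S, P) = P + 2*S (b(S, P) = (P + S) + S = P + 2*S)
Y = -2204843/1420076 (Y = 4222*(-1/3711) + (1523 - 94)*(-1/3444) = -4222/3711 + 1429*(-1/3444) = -4222/3711 - 1429/3444 = -2204843/1420076 ≈ -1.5526)
Y/b(-52, -61) = -2204843/(1420076*(-61 + 2*(-52))) = -2204843/(1420076*(-61 - 104)) = -2204843/1420076/(-165) = -2204843/1420076*(-1/165) = 2204843/234312540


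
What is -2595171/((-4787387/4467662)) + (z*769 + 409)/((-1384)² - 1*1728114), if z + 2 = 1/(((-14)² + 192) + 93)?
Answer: 522392003842841010522/215699316612637 ≈ 2.4219e+6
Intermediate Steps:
z = -961/481 (z = -2 + 1/(((-14)² + 192) + 93) = -2 + 1/((196 + 192) + 93) = -2 + 1/(388 + 93) = -2 + 1/481 = -961/481 ≈ -1.9979)
-2595171/((-4787387/4467662)) + (z*769 + 409)/((-1384)² - 1*1728114) = -2595171/((-4787387/4467662)) + (-961/481*769 + 409)/((-1384)² - 1*1728114) = -2595171/((-4787387*1/4467662)) + (-739009/481 + 409)/(1915456 - 1728114) = -2595171/(-4787387/4467662) - 542280/481/187342 = -2595171*(-4467662/4787387) - 542280/481*1/187342 = 11594346860202/4787387 - 271140/45055751 = 522392003842841010522/215699316612637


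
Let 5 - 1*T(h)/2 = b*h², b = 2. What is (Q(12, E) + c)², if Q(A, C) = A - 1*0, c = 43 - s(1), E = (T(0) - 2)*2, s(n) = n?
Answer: 2916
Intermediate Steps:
T(h) = 10 - 4*h²
E = 16 (E = ((10 - 4*0²) - 2)*2 = ((10 - 4*0) - 2)*2 = ((10 + 0) - 2)*2 = (10 - 2)*2 = 8*2 = 16)
c = 42 (c = 43 - 1*1 = 43 - 1 = 42)
Q(A, C) = A (Q(A, C) = A + 0 = A)
(Q(12, E) + c)² = (12 + 42)² = 54² = 2916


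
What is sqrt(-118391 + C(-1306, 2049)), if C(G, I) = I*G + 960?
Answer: 5*I*sqrt(111737) ≈ 1671.4*I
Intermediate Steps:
C(G, I) = 960 + G*I (C(G, I) = G*I + 960 = 960 + G*I)
sqrt(-118391 + C(-1306, 2049)) = sqrt(-118391 + (960 - 1306*2049)) = sqrt(-118391 + (960 - 2675994)) = sqrt(-118391 - 2675034) = sqrt(-2793425) = 5*I*sqrt(111737)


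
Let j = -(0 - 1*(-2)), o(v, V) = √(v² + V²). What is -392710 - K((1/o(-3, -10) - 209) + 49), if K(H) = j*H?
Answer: -393030 + 2*√109/109 ≈ -3.9303e+5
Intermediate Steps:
o(v, V) = √(V² + v²)
j = -2 (j = -(0 + 2) = -1*2 = -2)
K(H) = -2*H
-392710 - K((1/o(-3, -10) - 209) + 49) = -392710 - (-2)*((1/(√((-10)² + (-3)²)) - 209) + 49) = -392710 - (-2)*((1/(√(100 + 9)) - 209) + 49) = -392710 - (-2)*((1/(√109) - 209) + 49) = -392710 - (-2)*((√109/109 - 209) + 49) = -392710 - (-2)*((-209 + √109/109) + 49) = -392710 - (-2)*(-160 + √109/109) = -392710 - (320 - 2*√109/109) = -392710 + (-320 + 2*√109/109) = -393030 + 2*√109/109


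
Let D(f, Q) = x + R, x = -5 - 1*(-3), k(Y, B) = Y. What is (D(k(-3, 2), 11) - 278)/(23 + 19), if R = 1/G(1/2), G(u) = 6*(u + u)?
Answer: -1679/252 ≈ -6.6627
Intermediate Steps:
x = -2 (x = -5 + 3 = -2)
G(u) = 12*u (G(u) = 6*(2*u) = 12*u)
R = 1/6 (R = 1/(12*(1/2)) = 1/6 ≈ 0.16667)
D(f, Q) = -11/6 (D(f, Q) = -2 + 1/6 = -11/6)
(D(k(-3, 2), 11) - 278)/(23 + 19) = (-11/6 - 278)/(23 + 19) = -1679/6/42 = -1679/6*1/42 = -1679/252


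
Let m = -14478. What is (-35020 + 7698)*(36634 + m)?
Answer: -605346232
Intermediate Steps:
(-35020 + 7698)*(36634 + m) = (-35020 + 7698)*(36634 - 14478) = -27322*22156 = -605346232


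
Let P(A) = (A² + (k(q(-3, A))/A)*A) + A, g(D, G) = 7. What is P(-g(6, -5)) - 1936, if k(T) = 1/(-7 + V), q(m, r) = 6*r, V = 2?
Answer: -9471/5 ≈ -1894.2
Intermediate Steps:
k(T) = -⅕ (k(T) = 1/(-7 + 2) = 1/(-5) = -⅕)
P(A) = -⅕ + A + A² (P(A) = (A² + (-1/(5*A))*A) + A = (A² - ⅕) + A = (-⅕ + A²) + A = -⅕ + A + A²)
P(-g(6, -5)) - 1936 = (-⅕ - 1*7 + (-1*7)²) - 1936 = (-⅕ - 7 + (-7)²) - 1936 = (-⅕ - 7 + 49) - 1936 = 209/5 - 1936 = -9471/5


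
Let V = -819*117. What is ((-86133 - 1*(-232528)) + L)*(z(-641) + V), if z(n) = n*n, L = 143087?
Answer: 91203619956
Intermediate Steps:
z(n) = n²
V = -95823
((-86133 - 1*(-232528)) + L)*(z(-641) + V) = ((-86133 - 1*(-232528)) + 143087)*((-641)² - 95823) = ((-86133 + 232528) + 143087)*(410881 - 95823) = (146395 + 143087)*315058 = 289482*315058 = 91203619956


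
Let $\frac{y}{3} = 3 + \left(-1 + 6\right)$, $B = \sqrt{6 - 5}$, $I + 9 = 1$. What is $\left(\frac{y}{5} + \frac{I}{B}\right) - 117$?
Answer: $- \frac{601}{5} \approx -120.2$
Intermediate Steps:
$I = -8$ ($I = -9 + 1 = -8$)
$B = 1$ ($B = \sqrt{1} = 1$)
$y = 24$ ($y = 3 \left(3 + \left(-1 + 6\right)\right) = 3 \left(3 + 5\right) = 3 \cdot 8 = 24$)
$\left(\frac{y}{5} + \frac{I}{B}\right) - 117 = \left(\frac{24}{5} - \frac{8}{1}\right) - 117 = \left(24 \cdot \frac{1}{5} - 8\right) - 117 = \left(\frac{24}{5} - 8\right) - 117 = - \frac{16}{5} - 117 = - \frac{601}{5}$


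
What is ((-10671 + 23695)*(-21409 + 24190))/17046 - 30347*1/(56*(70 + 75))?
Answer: 16310390351/7689640 ≈ 2121.1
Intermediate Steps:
((-10671 + 23695)*(-21409 + 24190))/17046 - 30347*1/(56*(70 + 75)) = (13024*2781)*(1/17046) - 30347/(145*56) = 36219744*(1/17046) - 30347/8120 = 2012208/947 - 30347*1/8120 = 2012208/947 - 30347/8120 = 16310390351/7689640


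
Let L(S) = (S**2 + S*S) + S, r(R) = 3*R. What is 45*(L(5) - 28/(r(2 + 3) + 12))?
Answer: 7285/3 ≈ 2428.3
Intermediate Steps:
L(S) = S + 2*S**2 (L(S) = (S**2 + S**2) + S = 2*S**2 + S = S + 2*S**2)
45*(L(5) - 28/(r(2 + 3) + 12)) = 45*(5*(1 + 2*5) - 28/(3*(2 + 3) + 12)) = 45*(5*(1 + 10) - 28/(3*5 + 12)) = 45*(5*11 - 28/(15 + 12)) = 45*(55 - 28/27) = 45*(1457/27) = 7285/3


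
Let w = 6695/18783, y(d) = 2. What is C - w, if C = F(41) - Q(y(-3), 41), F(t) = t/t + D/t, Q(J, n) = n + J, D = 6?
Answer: -32506123/770103 ≈ -42.210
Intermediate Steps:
Q(J, n) = J + n
F(t) = 1 + 6/t (F(t) = t/t + 6/t = 1 + 6/t)
C = -1716/41 (C = (6 + 41)/41 - (2 + 41) = (1/41)*47 - 1*43 = 47/41 - 43 = -1716/41 ≈ -41.854)
w = 6695/18783 (w = 6695*(1/18783) = 6695/18783 ≈ 0.35644)
C - w = -1716/41 - 1*6695/18783 = -1716/41 - 6695/18783 = -32506123/770103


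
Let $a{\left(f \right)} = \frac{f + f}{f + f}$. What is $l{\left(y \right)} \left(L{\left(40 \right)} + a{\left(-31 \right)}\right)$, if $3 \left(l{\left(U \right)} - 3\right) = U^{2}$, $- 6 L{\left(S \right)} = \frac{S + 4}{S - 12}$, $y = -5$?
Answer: $\frac{527}{63} \approx 8.3651$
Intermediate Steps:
$L{\left(S \right)} = - \frac{4 + S}{6 \left(-12 + S\right)}$ ($L{\left(S \right)} = - \frac{\left(S + 4\right) \frac{1}{S - 12}}{6} = - \frac{\left(4 + S\right) \frac{1}{-12 + S}}{6} = - \frac{\frac{1}{-12 + S} \left(4 + S\right)}{6} = - \frac{4 + S}{6 \left(-12 + S\right)}$)
$l{\left(U \right)} = 3 + \frac{U^{2}}{3}$
$a{\left(f \right)} = 1$ ($a{\left(f \right)} = \frac{2 f}{2 f} = 2 f \frac{1}{2 f} = 1$)
$l{\left(y \right)} \left(L{\left(40 \right)} + a{\left(-31 \right)}\right) = \left(3 + \frac{\left(-5\right)^{2}}{3}\right) \left(\frac{-4 - 40}{6 \left(-12 + 40\right)} + 1\right) = \left(3 + \frac{1}{3} \cdot 25\right) \left(\frac{-4 - 40}{6 \cdot 28} + 1\right) = \left(3 + \frac{25}{3}\right) \left(\frac{1}{6} \cdot \frac{1}{28} \left(-44\right) + 1\right) = \frac{34 \left(- \frac{11}{42} + 1\right)}{3} = \frac{34}{3} \cdot \frac{31}{42} = \frac{527}{63}$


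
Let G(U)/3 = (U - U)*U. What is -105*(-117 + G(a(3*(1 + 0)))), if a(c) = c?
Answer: 12285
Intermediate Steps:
G(U) = 0 (G(U) = 3*((U - U)*U) = 3*(0*U) = 3*0 = 0)
-105*(-117 + G(a(3*(1 + 0)))) = -105*(-117 + 0) = -105*(-117) = 12285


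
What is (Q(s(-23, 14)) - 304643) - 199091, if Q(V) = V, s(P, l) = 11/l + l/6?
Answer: -21156697/42 ≈ -5.0373e+5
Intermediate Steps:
s(P, l) = 11/l + l/6 (s(P, l) = 11/l + l*(⅙) = 11/l + l/6)
(Q(s(-23, 14)) - 304643) - 199091 = ((11/14 + (⅙)*14) - 304643) - 199091 = ((11*(1/14) + 7/3) - 304643) - 199091 = ((11/14 + 7/3) - 304643) - 199091 = (131/42 - 304643) - 199091 = -12794875/42 - 199091 = -21156697/42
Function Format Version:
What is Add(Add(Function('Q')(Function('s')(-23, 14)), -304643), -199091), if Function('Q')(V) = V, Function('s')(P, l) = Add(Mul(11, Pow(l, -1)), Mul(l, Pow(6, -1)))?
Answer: Rational(-21156697, 42) ≈ -5.0373e+5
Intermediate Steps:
Function('s')(P, l) = Add(Mul(11, Pow(l, -1)), Mul(Rational(1, 6), l)) (Function('s')(P, l) = Add(Mul(11, Pow(l, -1)), Mul(l, Rational(1, 6))) = Add(Mul(11, Pow(l, -1)), Mul(Rational(1, 6), l)))
Add(Add(Function('Q')(Function('s')(-23, 14)), -304643), -199091) = Add(Add(Add(Mul(11, Pow(14, -1)), Mul(Rational(1, 6), 14)), -304643), -199091) = Add(Add(Add(Mul(11, Rational(1, 14)), Rational(7, 3)), -304643), -199091) = Add(Add(Add(Rational(11, 14), Rational(7, 3)), -304643), -199091) = Add(Add(Rational(131, 42), -304643), -199091) = Add(Rational(-12794875, 42), -199091) = Rational(-21156697, 42)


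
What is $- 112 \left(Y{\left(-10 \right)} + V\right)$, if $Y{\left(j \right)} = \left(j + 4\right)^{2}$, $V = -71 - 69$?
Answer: $11648$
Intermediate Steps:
$V = -140$ ($V = -71 - 69 = -140$)
$Y{\left(j \right)} = \left(4 + j\right)^{2}$
$- 112 \left(Y{\left(-10 \right)} + V\right) = - 112 \left(\left(4 - 10\right)^{2} - 140\right) = - 112 \left(\left(-6\right)^{2} - 140\right) = - 112 \left(36 - 140\right) = \left(-112\right) \left(-104\right) = 11648$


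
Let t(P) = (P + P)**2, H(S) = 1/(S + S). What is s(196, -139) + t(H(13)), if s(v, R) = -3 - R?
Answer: 22985/169 ≈ 136.01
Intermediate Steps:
H(S) = 1/(2*S)
t(P) = 4*P**2 (t(P) = (2*P)**2 = 4*P**2)
s(196, -139) + t(H(13)) = (-3 - 1*(-139)) + 4*((1/2)/13)**2 = (-3 + 139) + 4*((1/2)*(1/13))**2 = 136 + 4*(1/26)**2 = 136 + 4*(1/676) = 136 + 1/169 = 22985/169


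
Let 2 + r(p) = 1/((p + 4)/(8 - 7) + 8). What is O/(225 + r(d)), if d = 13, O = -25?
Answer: -625/5576 ≈ -0.11209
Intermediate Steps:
r(p) = -2 + 1/(12 + p) (r(p) = -2 + 1/((p + 4)/(8 - 7) + 8) = -2 + 1/((4 + p)/1 + 8) = -2 + 1/((4 + p)*1 + 8) = -2 + 1/((4 + p) + 8) = -2 + 1/(12 + p))
O/(225 + r(d)) = -25/(225 + (-23 - 2*13)/(12 + 13)) = -25/(225 + (-23 - 26)/25) = -25/(225 + (1/25)*(-49)) = -25/(225 - 49/25) = -25/5576/25 = -25*25/5576 = -625/5576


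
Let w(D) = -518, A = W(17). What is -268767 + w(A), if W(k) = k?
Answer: -269285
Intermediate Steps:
A = 17
-268767 + w(A) = -268767 - 518 = -269285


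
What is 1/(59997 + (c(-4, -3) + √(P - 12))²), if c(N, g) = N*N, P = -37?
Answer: 15051/906142948 - 14*I/226535737 ≈ 1.661e-5 - 6.18e-8*I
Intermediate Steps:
c(N, g) = N²
1/(59997 + (c(-4, -3) + √(P - 12))²) = 1/(59997 + ((-4)² + √(-37 - 12))²) = 1/(59997 + (16 + √(-49))²) = 1/(59997 + (16 + 7*I)²)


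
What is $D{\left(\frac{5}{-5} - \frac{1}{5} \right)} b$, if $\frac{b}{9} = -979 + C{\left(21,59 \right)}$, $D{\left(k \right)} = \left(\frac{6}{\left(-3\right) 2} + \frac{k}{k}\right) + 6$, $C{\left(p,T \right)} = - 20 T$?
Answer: $-116586$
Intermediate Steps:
$D{\left(k \right)} = 6$ ($D{\left(k \right)} = \left(\frac{6}{-6} + 1\right) + 6 = \left(6 \left(- \frac{1}{6}\right) + 1\right) + 6 = \left(-1 + 1\right) + 6 = 0 + 6 = 6$)
$b = -19431$ ($b = 9 \left(-979 - 1180\right) = 9 \left(-2159\right) = -19431$)
$D{\left(\frac{5}{-5} - \frac{1}{5} \right)} b = 6 \left(-19431\right) = -116586$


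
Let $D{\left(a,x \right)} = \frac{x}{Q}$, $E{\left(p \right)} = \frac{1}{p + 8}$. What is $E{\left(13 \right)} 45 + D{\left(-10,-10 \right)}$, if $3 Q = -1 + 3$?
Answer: $- \frac{90}{7} \approx -12.857$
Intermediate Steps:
$Q = \frac{2}{3}$ ($Q = \frac{-1 + 3}{3} = \frac{1}{3} \cdot 2 = \frac{2}{3} \approx 0.66667$)
$E{\left(p \right)} = \frac{1}{8 + p}$
$D{\left(a,x \right)} = \frac{3 x}{2}$ ($D{\left(a,x \right)} = \frac{x}{\frac{2}{3}} = x \frac{3}{2} = \frac{3 x}{2}$)
$E{\left(13 \right)} 45 + D{\left(-10,-10 \right)} = \frac{1}{8 + 13} \cdot 45 + \frac{3}{2} \left(-10\right) = \frac{1}{21} \cdot 45 - 15 = \frac{15}{7} - 15 = - \frac{90}{7}$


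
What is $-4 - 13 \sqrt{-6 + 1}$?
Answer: $-4 - 13 i \sqrt{5} \approx -4.0 - 29.069 i$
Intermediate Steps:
$-4 - 13 \sqrt{-6 + 1} = -4 - 13 \sqrt{-5} = -4 - 13 i \sqrt{5}$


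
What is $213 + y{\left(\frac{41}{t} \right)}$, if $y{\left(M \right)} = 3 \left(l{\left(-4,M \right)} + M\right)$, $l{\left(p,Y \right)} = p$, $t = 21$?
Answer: $\frac{1448}{7} \approx 206.86$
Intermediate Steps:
$y{\left(M \right)} = -12 + 3 M$ ($y{\left(M \right)} = 3 \left(-4 + M\right) = -12 + 3 M$)
$213 + y{\left(\frac{41}{t} \right)} = 213 - \left(12 - 3 \cdot \frac{41}{21}\right) = 213 - \left(12 - 3 \cdot 41 \cdot \frac{1}{21}\right) = 213 + \left(-12 + 3 \cdot \frac{41}{21}\right) = 213 + \left(-12 + \frac{41}{7}\right) = 213 - \frac{43}{7} = \frac{1448}{7}$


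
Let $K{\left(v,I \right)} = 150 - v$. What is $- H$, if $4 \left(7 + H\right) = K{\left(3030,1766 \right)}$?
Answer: $727$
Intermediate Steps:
$H = -727$ ($H = -7 + \frac{150 - 3030}{4} = -7 + \frac{1}{4} \left(-2880\right) = -7 - 720 = -727$)
$- H = \left(-1\right) \left(-727\right) = 727$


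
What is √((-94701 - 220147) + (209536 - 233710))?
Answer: I*√339022 ≈ 582.26*I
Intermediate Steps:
√((-94701 - 220147) + (209536 - 233710)) = √(-314848 - 24174) = √(-339022) = I*√339022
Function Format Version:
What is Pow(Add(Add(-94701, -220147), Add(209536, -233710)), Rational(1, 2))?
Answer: Mul(I, Pow(339022, Rational(1, 2))) ≈ Mul(582.26, I)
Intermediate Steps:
Pow(Add(Add(-94701, -220147), Add(209536, -233710)), Rational(1, 2)) = Pow(Add(-314848, -24174), Rational(1, 2)) = Pow(-339022, Rational(1, 2)) = Mul(I, Pow(339022, Rational(1, 2)))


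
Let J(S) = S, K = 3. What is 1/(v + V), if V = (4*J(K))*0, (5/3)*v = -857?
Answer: -5/2571 ≈ -0.0019448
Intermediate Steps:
v = -2571/5 (v = (⅗)*(-857) = -2571/5 ≈ -514.20)
V = 0 (V = (4*3)*0 = 12*0 = 0)
1/(v + V) = 1/(-2571/5 + 0) = 1/(-2571/5) = -5/2571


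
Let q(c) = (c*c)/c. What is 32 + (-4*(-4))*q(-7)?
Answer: -80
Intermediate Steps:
q(c) = c (q(c) = c**2/c = c)
32 + (-4*(-4))*q(-7) = 32 - 4*(-4)*(-7) = 32 + 16*(-7) = 32 - 112 = -80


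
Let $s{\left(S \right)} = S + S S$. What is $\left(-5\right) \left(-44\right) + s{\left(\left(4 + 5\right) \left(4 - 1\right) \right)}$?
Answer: $976$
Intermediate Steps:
$s{\left(S \right)} = S + S^{2}$
$\left(-5\right) \left(-44\right) + s{\left(\left(4 + 5\right) \left(4 - 1\right) \right)} = \left(-5\right) \left(-44\right) + \left(4 + 5\right) \left(4 - 1\right) \left(1 + \left(4 + 5\right) \left(4 - 1\right)\right) = 220 + 9 \cdot 3 \left(1 + 9 \cdot 3\right) = 220 + 27 \left(1 + 27\right) = 220 + 27 \cdot 28 = 220 + 756 = 976$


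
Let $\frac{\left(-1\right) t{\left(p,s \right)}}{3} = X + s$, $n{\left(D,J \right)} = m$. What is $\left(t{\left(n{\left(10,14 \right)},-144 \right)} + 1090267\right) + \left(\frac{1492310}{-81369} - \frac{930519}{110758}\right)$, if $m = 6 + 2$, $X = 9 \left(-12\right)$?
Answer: $\frac{9832350344367655}{9012267702} \approx 1.091 \cdot 10^{6}$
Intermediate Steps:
$X = -108$
$m = 8$
$n{\left(D,J \right)} = 8$
$t{\left(p,s \right)} = 324 - 3 s$ ($t{\left(p,s \right)} = - 3 \left(-108 + s\right) = 324 - 3 s$)
$\left(t{\left(n{\left(10,14 \right)},-144 \right)} + 1090267\right) + \left(\frac{1492310}{-81369} - \frac{930519}{110758}\right) = \left(\left(324 - -432\right) + 1090267\right) + \left(\frac{1492310}{-81369} - \frac{930519}{110758}\right) = \left(\left(324 + 432\right) + 1090267\right) + \left(1492310 \left(- \frac{1}{81369}\right) - \frac{930519}{110758}\right) = \left(756 + 1090267\right) - \frac{241000671491}{9012267702} = 1091023 - \frac{241000671491}{9012267702} = \frac{9832350344367655}{9012267702}$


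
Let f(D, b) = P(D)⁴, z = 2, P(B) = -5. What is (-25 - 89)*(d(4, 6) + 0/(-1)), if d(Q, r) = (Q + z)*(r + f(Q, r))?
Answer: -431604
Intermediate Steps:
f(D, b) = 625 (f(D, b) = (-5)⁴ = 625)
d(Q, r) = (2 + Q)*(625 + r) (d(Q, r) = (Q + 2)*(r + 625) = (2 + Q)*(625 + r))
(-25 - 89)*(d(4, 6) + 0/(-1)) = (-25 - 89)*((1250 + 2*6 + 625*4 + 4*6) + 0/(-1)) = -114*((1250 + 12 + 2500 + 24) - 1*0) = -114*(3786 + 0) = -114*3786 = -431604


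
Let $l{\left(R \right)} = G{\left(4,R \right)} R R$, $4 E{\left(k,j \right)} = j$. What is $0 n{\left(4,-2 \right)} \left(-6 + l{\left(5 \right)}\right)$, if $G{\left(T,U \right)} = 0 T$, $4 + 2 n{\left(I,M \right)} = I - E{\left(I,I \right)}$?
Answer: $0$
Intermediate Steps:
$E{\left(k,j \right)} = \frac{j}{4}$
$n{\left(I,M \right)} = -2 + \frac{3 I}{8}$ ($n{\left(I,M \right)} = -2 + \frac{I - \frac{I}{4}}{2} = -2 + \frac{\frac{3}{4} I}{2} = -2 + \frac{3 I}{8}$)
$G{\left(T,U \right)} = 0$
$l{\left(R \right)} = 0$ ($l{\left(R \right)} = 0 R R = 0 R^{2} = 0$)
$0 n{\left(4,-2 \right)} \left(-6 + l{\left(5 \right)}\right) = 0 \left(-2 + \frac{3}{8} \cdot 4\right) \left(-6 + 0\right) = 0 \left(-2 + \frac{3}{2}\right) \left(-6\right) = 0 \left(- \frac{1}{2}\right) \left(-6\right) = 0 \left(-6\right) = 0$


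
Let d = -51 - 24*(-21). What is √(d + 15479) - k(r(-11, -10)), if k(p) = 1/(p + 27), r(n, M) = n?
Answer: -1/16 + 2*√3983 ≈ 126.16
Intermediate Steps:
k(p) = 1/(27 + p)
d = 453 (d = -51 + 504 = 453)
√(d + 15479) - k(r(-11, -10)) = √(453 + 15479) - 1/(27 - 11) = √15932 - 1/16 = 2*√3983 - 1*1/16 = 2*√3983 - 1/16 = -1/16 + 2*√3983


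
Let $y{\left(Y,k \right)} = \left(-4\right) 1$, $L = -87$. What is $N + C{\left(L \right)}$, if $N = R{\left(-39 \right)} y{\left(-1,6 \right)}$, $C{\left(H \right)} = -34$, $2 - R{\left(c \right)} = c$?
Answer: $-198$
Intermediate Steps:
$y{\left(Y,k \right)} = -4$
$R{\left(c \right)} = 2 - c$
$N = -164$ ($N = \left(2 - -39\right) \left(-4\right) = \left(2 + 39\right) \left(-4\right) = 41 \left(-4\right) = -164$)
$N + C{\left(L \right)} = -164 - 34 = -198$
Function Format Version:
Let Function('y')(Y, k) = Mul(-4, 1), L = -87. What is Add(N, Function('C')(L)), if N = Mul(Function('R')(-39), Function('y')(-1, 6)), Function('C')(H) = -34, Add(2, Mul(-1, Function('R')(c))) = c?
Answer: -198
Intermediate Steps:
Function('y')(Y, k) = -4
Function('R')(c) = Add(2, Mul(-1, c))
N = -164 (N = Mul(Add(2, Mul(-1, -39)), -4) = Mul(Add(2, 39), -4) = Mul(41, -4) = -164)
Add(N, Function('C')(L)) = Add(-164, -34) = -198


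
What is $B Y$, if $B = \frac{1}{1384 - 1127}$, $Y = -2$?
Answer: $- \frac{2}{257} \approx -0.0077821$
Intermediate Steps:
$B = \frac{1}{257} \approx 0.0038911$
$B Y = \frac{1}{257} \left(-2\right) = - \frac{2}{257}$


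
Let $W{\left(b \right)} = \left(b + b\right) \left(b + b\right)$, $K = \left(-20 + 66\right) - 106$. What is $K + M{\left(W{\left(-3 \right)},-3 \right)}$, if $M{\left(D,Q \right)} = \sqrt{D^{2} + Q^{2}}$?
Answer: $-60 + 3 \sqrt{145} \approx -23.875$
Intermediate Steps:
$K = -60$ ($K = 46 - 106 = -60$)
$W{\left(b \right)} = 4 b^{2}$ ($W{\left(b \right)} = 2 b 2 b = 4 b^{2}$)
$K + M{\left(W{\left(-3 \right)},-3 \right)} = -60 + \sqrt{\left(4 \left(-3\right)^{2}\right)^{2} + \left(-3\right)^{2}} = -60 + \sqrt{\left(4 \cdot 9\right)^{2} + 9} = -60 + \sqrt{36^{2} + 9} = -60 + \sqrt{1296 + 9} = -60 + \sqrt{1305} = -60 + 3 \sqrt{145}$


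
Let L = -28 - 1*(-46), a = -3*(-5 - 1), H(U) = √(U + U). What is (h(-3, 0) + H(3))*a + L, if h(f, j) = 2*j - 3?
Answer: -36 + 18*√6 ≈ 8.0908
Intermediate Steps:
h(f, j) = -3 + 2*j
H(U) = √2*√U (H(U) = √(2*U) = √2*√U)
a = 18 (a = -3*(-6) = 18)
L = 18 (L = -28 + 46 = 18)
(h(-3, 0) + H(3))*a + L = ((-3 + 2*0) + √2*√3)*18 + 18 = ((-3 + 0) + √6)*18 + 18 = (-3 + √6)*18 + 18 = (-54 + 18*√6) + 18 = -36 + 18*√6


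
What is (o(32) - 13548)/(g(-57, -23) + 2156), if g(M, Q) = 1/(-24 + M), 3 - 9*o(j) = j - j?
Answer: -1097361/174635 ≈ -6.2837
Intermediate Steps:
o(j) = ⅓ (o(j) = ⅓ - (j - j)/9 = ⅓ - ⅑*0 = ⅓ + 0 = ⅓)
(o(32) - 13548)/(g(-57, -23) + 2156) = (⅓ - 13548)/(1/(-24 - 57) + 2156) = -40643/(3*(1/(-81) + 2156)) = -40643/(3*(-1/81 + 2156)) = -40643/(3*174635/81) = -40643/3*81/174635 = -1097361/174635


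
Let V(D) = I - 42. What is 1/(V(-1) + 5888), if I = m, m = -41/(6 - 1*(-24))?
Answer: 30/175339 ≈ 0.00017110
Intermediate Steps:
m = -41/30 (m = -41/(6 + 24) = -41/30 ≈ -1.3667)
I = -41/30 ≈ -1.3667
V(D) = -1301/30 (V(D) = -41/30 - 42 = -1301/30)
1/(V(-1) + 5888) = 1/(-1301/30 + 5888) = 1/(175339/30) = 30/175339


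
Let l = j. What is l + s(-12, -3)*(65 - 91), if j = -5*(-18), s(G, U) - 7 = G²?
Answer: -3836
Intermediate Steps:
s(G, U) = 7 + G²
j = 90
l = 90
l + s(-12, -3)*(65 - 91) = 90 + (7 + (-12)²)*(65 - 91) = 90 + (7 + 144)*(-26) = 90 + 151*(-26) = 90 - 3926 = -3836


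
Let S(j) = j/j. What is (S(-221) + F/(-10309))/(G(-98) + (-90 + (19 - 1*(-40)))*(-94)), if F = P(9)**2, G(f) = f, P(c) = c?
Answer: 2557/7257536 ≈ 0.00035232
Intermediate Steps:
S(j) = 1
F = 81 (F = 9**2 = 81)
(S(-221) + F/(-10309))/(G(-98) + (-90 + (19 - 1*(-40)))*(-94)) = (1 + 81/(-10309))/(-98 + (-90 + (19 - 1*(-40)))*(-94)) = (1 + 81*(-1/10309))/(-98 + (-90 + (19 + 40))*(-94)) = (1 - 81/10309)/(-98 + (-90 + 59)*(-94)) = 10228/(10309*(-98 - 31*(-94))) = 10228/(10309*(-98 + 2914)) = (10228/10309)/2816 = (10228/10309)*(1/2816) = 2557/7257536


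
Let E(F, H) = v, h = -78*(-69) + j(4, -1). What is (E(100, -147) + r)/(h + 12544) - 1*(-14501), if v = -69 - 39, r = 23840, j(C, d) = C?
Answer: 130013331/8965 ≈ 14502.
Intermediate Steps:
v = -108
h = 5386 (h = -78*(-69) + 4 = 5382 + 4 = 5386)
E(F, H) = -108
(E(100, -147) + r)/(h + 12544) - 1*(-14501) = (-108 + 23840)/(5386 + 12544) - 1*(-14501) = 23732/17930 + 14501 = 23732*(1/17930) + 14501 = 11866/8965 + 14501 = 130013331/8965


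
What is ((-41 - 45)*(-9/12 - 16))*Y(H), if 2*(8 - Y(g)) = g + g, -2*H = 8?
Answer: 17286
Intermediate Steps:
H = -4 (H = -½*8 = -4)
Y(g) = 8 - g (Y(g) = 8 - (g + g)/2 = 8 - g)
((-41 - 45)*(-9/12 - 16))*Y(H) = ((-41 - 45)*(-9/12 - 16))*(8 - 1*(-4)) = (-86*(-9*1/12 - 16))*(8 + 4) = -86*(-¾ - 16)*12 = -86*(-67/4)*12 = (2881/2)*12 = 17286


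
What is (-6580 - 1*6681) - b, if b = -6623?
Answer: -6638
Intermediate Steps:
(-6580 - 1*6681) - b = (-6580 - 1*6681) - 1*(-6623) = (-6580 - 6681) + 6623 = -13261 + 6623 = -6638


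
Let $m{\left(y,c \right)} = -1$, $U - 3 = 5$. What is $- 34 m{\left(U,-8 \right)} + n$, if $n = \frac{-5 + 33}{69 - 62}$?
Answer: $38$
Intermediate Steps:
$U = 8$ ($U = 3 + 5 = 8$)
$n = 4$ ($n = \frac{28}{7} = 28 \cdot \frac{1}{7} = 4$)
$- 34 m{\left(U,-8 \right)} + n = \left(-34\right) \left(-1\right) + 4 = 34 + 4 = 38$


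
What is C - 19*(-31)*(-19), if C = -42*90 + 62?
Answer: -14909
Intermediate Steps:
C = -3718 (C = -3780 + 62 = -3718)
C - 19*(-31)*(-19) = -3718 - 19*(-31)*(-19) = -3718 + 589*(-19) = -3718 - 11191 = -14909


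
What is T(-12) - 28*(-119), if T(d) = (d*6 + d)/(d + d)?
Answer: 6671/2 ≈ 3335.5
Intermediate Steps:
T(d) = 7/2 (T(d) = (6*d + d)/((2*d)) = (7*d)*(1/(2*d)) = 7/2)
T(-12) - 28*(-119) = 7/2 - 28*(-119) = 7/2 + 3332 = 6671/2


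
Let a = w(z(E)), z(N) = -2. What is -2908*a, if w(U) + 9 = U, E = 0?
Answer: 31988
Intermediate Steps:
w(U) = -9 + U
a = -11 (a = -9 - 2 = -11)
-2908*a = -2908*(-11) = 31988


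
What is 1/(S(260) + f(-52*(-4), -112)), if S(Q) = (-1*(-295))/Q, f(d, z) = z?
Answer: -52/5765 ≈ -0.0090199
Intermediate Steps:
S(Q) = 295/Q
1/(S(260) + f(-52*(-4), -112)) = 1/(295/260 - 112) = 1/(295*(1/260) - 112) = 1/(59/52 - 112) = 1/(-5765/52) = -52/5765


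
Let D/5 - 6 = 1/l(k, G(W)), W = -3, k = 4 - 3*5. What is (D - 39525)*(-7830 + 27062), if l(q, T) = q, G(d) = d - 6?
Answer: -8355342400/11 ≈ -7.5958e+8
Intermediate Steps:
k = -11 (k = 4 - 15 = -11)
G(d) = -6 + d
D = 325/11 (D = 30 + 5/(-11) = 30 + 5*(-1/11) = 30 - 5/11 = 325/11 ≈ 29.545)
(D - 39525)*(-7830 + 27062) = (325/11 - 39525)*(-7830 + 27062) = -434450/11*19232 = -8355342400/11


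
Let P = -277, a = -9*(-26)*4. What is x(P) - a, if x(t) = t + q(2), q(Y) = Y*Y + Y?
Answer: -1207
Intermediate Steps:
a = 936 (a = 234*4 = 936)
q(Y) = Y + Y² (q(Y) = Y² + Y = Y + Y²)
x(t) = 6 + t (x(t) = t + 2*(1 + 2) = t + 2*3 = t + 6 = 6 + t)
x(P) - a = (6 - 277) - 1*936 = -271 - 936 = -1207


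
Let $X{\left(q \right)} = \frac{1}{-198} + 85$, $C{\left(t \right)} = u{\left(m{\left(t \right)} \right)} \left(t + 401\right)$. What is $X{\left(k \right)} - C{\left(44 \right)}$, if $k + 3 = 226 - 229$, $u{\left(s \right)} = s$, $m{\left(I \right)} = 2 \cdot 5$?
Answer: $- \frac{864271}{198} \approx -4365.0$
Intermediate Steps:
$m{\left(I \right)} = 10$
$k = -6$ ($k = -3 + \left(226 - 229\right) = -3 - 3 = -6$)
$C{\left(t \right)} = 4010 + 10 t$ ($C{\left(t \right)} = 10 \left(t + 401\right) = 10 \left(401 + t\right) = 4010 + 10 t$)
$X{\left(q \right)} = \frac{16829}{198}$ ($X{\left(q \right)} = - \frac{1}{198} + 85 = \frac{16829}{198}$)
$X{\left(k \right)} - C{\left(44 \right)} = \frac{16829}{198} - \left(4010 + 10 \cdot 44\right) = \frac{16829}{198} - \left(4010 + 440\right) = \frac{16829}{198} - 4450 = - \frac{864271}{198}$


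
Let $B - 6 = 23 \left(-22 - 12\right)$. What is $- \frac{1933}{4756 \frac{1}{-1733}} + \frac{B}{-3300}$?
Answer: $\frac{2764581089}{3923700} \approx 704.58$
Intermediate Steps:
$B = -776$ ($B = 6 + 23 \left(-22 - 12\right) = 6 + 23 \left(-34\right) = 6 - 782 = -776$)
$- \frac{1933}{4756 \frac{1}{-1733}} + \frac{B}{-3300} = - \frac{1933}{4756 \frac{1}{-1733}} - \frac{776}{-3300} = - \frac{1933}{4756 \left(- \frac{1}{1733}\right)} - - \frac{194}{825} = - \frac{1933}{- \frac{4756}{1733}} + \frac{194}{825} = \left(-1933\right) \left(- \frac{1733}{4756}\right) + \frac{194}{825} = \frac{3349889}{4756} + \frac{194}{825} = \frac{2764581089}{3923700}$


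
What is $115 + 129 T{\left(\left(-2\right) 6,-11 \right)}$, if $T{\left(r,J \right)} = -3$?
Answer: $-272$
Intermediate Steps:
$115 + 129 T{\left(\left(-2\right) 6,-11 \right)} = 115 + 129 \left(-3\right) = 115 - 387 = -272$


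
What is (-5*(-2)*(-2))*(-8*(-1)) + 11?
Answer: -149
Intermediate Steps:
(-5*(-2)*(-2))*(-8*(-1)) + 11 = (10*(-2))*8 + 11 = -20*8 + 11 = -160 + 11 = -149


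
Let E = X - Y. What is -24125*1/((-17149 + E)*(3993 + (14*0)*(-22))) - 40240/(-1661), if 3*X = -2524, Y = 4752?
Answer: 332203634955/13712330687 ≈ 24.227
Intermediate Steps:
X = -2524/3 (X = (⅓)*(-2524) = -2524/3 ≈ -841.33)
E = -16780/3 (E = -2524/3 - 1*4752 = -2524/3 - 4752 = -16780/3 ≈ -5593.3)
-24125*1/((-17149 + E)*(3993 + (14*0)*(-22))) - 40240/(-1661) = -24125*1/((-17149 - 16780/3)*(3993 + (14*0)*(-22))) - 40240/(-1661) = -24125*(-3/(68227*(3993 + 0*(-22)))) - 40240*(-1/1661) = -24125*(-3/(68227*(3993 + 0))) + 40240/1661 = -24125/(3993*(-68227/3)) + 40240/1661 = -24125/(-90810137) + 40240/1661 = -24125*(-1/90810137) + 40240/1661 = 24125/90810137 + 40240/1661 = 332203634955/13712330687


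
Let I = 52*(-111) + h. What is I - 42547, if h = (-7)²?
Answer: -48270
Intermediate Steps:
h = 49
I = -5723 (I = 52*(-111) + 49 = -5772 + 49 = -5723)
I - 42547 = -5723 - 42547 = -48270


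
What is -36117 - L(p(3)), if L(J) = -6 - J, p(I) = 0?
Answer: -36111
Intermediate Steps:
-36117 - L(p(3)) = -36117 - (-6 - 1*0) = -36117 - (-6 + 0) = -36117 - 1*(-6) = -36117 + 6 = -36111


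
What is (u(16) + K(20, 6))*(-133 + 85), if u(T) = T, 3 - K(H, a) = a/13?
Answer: -11568/13 ≈ -889.85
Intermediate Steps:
K(H, a) = 3 - a/13
(u(16) + K(20, 6))*(-133 + 85) = (16 + (3 - 1/13*6))*(-133 + 85) = (16 + (3 - 6/13))*(-48) = (16 + 33/13)*(-48) = (241/13)*(-48) = -11568/13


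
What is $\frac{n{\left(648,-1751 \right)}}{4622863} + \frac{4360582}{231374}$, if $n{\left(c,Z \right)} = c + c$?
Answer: $\frac{10079336523485}{534805151881} \approx 18.847$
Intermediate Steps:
$n{\left(c,Z \right)} = 2 c$
$\frac{n{\left(648,-1751 \right)}}{4622863} + \frac{4360582}{231374} = \frac{2 \cdot 648}{4622863} + \frac{4360582}{231374} = 1296 \cdot \frac{1}{4622863} + 4360582 \cdot \frac{1}{231374} = \frac{1296}{4622863} + \frac{2180291}{115687} = \frac{10079336523485}{534805151881}$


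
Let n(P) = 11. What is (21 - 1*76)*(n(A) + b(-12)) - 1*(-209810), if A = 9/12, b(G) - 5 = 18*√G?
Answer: 208930 - 1980*I*√3 ≈ 2.0893e+5 - 3429.5*I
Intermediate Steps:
b(G) = 5 + 18*√G
A = ¾ (A = 9*(1/12) = ¾ ≈ 0.75000)
(21 - 1*76)*(n(A) + b(-12)) - 1*(-209810) = (21 - 1*76)*(11 + (5 + 18*√(-12))) - 1*(-209810) = (21 - 76)*(11 + (5 + 18*(2*I*√3))) + 209810 = -55*(11 + (5 + 36*I*√3)) + 209810 = -55*(16 + 36*I*√3) + 209810 = (-880 - 1980*I*√3) + 209810 = 208930 - 1980*I*√3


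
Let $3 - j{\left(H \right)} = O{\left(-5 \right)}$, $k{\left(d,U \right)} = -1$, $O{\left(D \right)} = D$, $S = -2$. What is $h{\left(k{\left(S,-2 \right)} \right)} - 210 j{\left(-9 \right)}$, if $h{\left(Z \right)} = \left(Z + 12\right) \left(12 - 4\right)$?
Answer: $-1592$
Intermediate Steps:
$j{\left(H \right)} = 8$ ($j{\left(H \right)} = 3 - -5 = 3 + 5 = 8$)
$h{\left(Z \right)} = 96 + 8 Z$ ($h{\left(Z \right)} = \left(12 + Z\right) 8 = 96 + 8 Z$)
$h{\left(k{\left(S,-2 \right)} \right)} - 210 j{\left(-9 \right)} = \left(96 + 8 \left(-1\right)\right) - 1680 = \left(96 - 8\right) - 1680 = 88 - 1680 = -1592$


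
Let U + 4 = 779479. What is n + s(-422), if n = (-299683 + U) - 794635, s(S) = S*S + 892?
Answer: -135867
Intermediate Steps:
U = 779475 (U = -4 + 779479 = 779475)
s(S) = 892 + S² (s(S) = S² + 892 = 892 + S²)
n = -314843 (n = (-299683 + 779475) - 794635 = 479792 - 794635 = -314843)
n + s(-422) = -314843 + (892 + (-422)²) = -314843 + (892 + 178084) = -314843 + 178976 = -135867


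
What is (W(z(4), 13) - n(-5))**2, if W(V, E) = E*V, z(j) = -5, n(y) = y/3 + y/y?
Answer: 37249/9 ≈ 4138.8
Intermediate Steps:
n(y) = 1 + y/3 (n(y) = y*(1/3) + 1 = y/3 + 1 = 1 + y/3)
(W(z(4), 13) - n(-5))**2 = (13*(-5) - (1 + (1/3)*(-5)))**2 = (-65 - (1 - 5/3))**2 = (-65 - 1*(-2/3))**2 = (-65 + 2/3)**2 = (-193/3)**2 = 37249/9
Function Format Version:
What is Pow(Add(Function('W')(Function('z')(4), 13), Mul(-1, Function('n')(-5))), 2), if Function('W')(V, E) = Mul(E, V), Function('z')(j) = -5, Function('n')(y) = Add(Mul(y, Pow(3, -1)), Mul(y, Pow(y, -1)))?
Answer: Rational(37249, 9) ≈ 4138.8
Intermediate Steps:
Function('n')(y) = Add(1, Mul(Rational(1, 3), y)) (Function('n')(y) = Add(Mul(y, Rational(1, 3)), 1) = Add(Mul(Rational(1, 3), y), 1) = Add(1, Mul(Rational(1, 3), y)))
Pow(Add(Function('W')(Function('z')(4), 13), Mul(-1, Function('n')(-5))), 2) = Pow(Add(Mul(13, -5), Mul(-1, Add(1, Mul(Rational(1, 3), -5)))), 2) = Pow(Add(-65, Mul(-1, Add(1, Rational(-5, 3)))), 2) = Pow(Add(-65, Mul(-1, Rational(-2, 3))), 2) = Pow(Add(-65, Rational(2, 3)), 2) = Pow(Rational(-193, 3), 2) = Rational(37249, 9)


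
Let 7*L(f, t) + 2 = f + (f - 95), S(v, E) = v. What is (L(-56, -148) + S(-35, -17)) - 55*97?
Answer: -37799/7 ≈ -5399.9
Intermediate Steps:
L(f, t) = -97/7 + 2*f/7 (L(f, t) = -2/7 + (f + (f - 95))/7 = -2/7 + (f + (-95 + f))/7 = -2/7 + (-95 + 2*f)/7 = -2/7 + (-95/7 + 2*f/7) = -97/7 + 2*f/7)
(L(-56, -148) + S(-35, -17)) - 55*97 = ((-97/7 + (2/7)*(-56)) - 35) - 55*97 = ((-97/7 - 16) - 35) - 5335 = (-209/7 - 35) - 5335 = -454/7 - 5335 = -37799/7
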